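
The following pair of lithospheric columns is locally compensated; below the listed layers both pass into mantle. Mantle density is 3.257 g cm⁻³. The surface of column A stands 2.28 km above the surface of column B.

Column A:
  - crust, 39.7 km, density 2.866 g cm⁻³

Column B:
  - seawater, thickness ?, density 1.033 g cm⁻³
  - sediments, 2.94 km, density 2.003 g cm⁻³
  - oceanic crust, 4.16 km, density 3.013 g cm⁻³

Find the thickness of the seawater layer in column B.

1.53 km

Take the compensation level at the base of the deeper column (depth z_c below the surface of column A) and equate Σ ρ_i t_i down to z_c; mantle fills any gap and the z_c terms cancel.
Column A: 39.7×2.866 + (z_c − 39.7)×3.257
Column B: 2.28×0 + x×1.033 + 2.94×2.003 + 4.16×3.013 + (z_c − 2.28 − 7.1 − x)×3.257
The z_c×3.257 term appears on both sides and cancels. Collect the known terms of each column as K = Σ(ρt)_known − 3.257 × (depth of known layers): K_A = 113.7802 − 3.257×39.7 = −15.5227; K_B = 18.4229 − 3.257×(2.28 + 7.1) = −12.12776.
Balance: K_A = K_B − x×(3.257 − 1.033), so x = (K_B − K_A)/(3.257 − 1.033) = 3.39494/2.224 = 1.53 km.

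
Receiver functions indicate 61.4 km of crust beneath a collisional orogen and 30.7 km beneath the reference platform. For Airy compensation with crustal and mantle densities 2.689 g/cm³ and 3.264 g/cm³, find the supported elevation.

Excess crust Δ = 61.4 km − 30.7 km = 30.7 km, split between elevation h and root r with h + r = Δ.
Airy balance ρ_c h = (ρ_m − ρ_c) r gives r = h ρ_c/(ρ_m − ρ_c), so h (1 + ρ_c/(ρ_m − ρ_c)) = Δ, i.e. h = Δ (ρ_m − ρ_c)/ρ_m.
h = 30.7 km × 0.575/3.264 = 5.41 km.

5.41 km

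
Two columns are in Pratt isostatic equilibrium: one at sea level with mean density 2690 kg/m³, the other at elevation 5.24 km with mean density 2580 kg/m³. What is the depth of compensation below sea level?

ρ_ref D = ρ (D + h) → D (ρ_ref − ρ) = ρ h.
D = ρ h/(ρ_ref − ρ) = 2580 × 5.24 km/(2690 − 2580) = 123 km.

123 km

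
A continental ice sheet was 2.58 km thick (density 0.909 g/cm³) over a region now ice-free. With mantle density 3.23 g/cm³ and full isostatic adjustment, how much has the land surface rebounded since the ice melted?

Removing the load lets mantle flow back in; uplift u satisfies ρ_ice t = ρ_m u.
u = t ρ_ice/ρ_m = 2.58 km × 0.909/3.23 = 0.726 km.

0.726 km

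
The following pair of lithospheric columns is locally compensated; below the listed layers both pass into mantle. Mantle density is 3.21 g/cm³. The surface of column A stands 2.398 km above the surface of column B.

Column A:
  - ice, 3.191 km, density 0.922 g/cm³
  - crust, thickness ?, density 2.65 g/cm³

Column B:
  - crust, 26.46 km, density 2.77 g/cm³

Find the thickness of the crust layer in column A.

21.5 km

Take the compensation level at the base of the deeper column (depth z_c below the surface of column A) and equate Σ ρ_i t_i down to z_c; mantle fills any gap and the z_c terms cancel.
Column A: 3.191×0.922 + x×2.65 + (z_c − 3.191 − x)×3.21
Column B: 2.398×0 + 26.46×2.77 + (z_c − 2.398 − 26.46)×3.21
The z_c×3.21 term appears on both sides and cancels. Collect the known terms of each column as K = Σ(ρt)_known − 3.21 × (depth of known layers): K_A = 2.942102 − 3.21×3.191 = −7.301008; K_B = 73.2942 − 3.21×(2.398 + 26.46) = −19.33998.
Balance: K_A − x×(3.21 − 2.65) = K_B, so x = (K_A − K_B)/(3.21 − 2.65) = 12.039/0.56 = 21.5 km.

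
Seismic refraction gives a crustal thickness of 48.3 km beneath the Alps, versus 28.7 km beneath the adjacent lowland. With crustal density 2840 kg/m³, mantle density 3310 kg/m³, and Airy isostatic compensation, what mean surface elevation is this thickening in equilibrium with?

Excess crust Δ = 48.3 km − 28.7 km = 19.6 km, split between elevation h and root r with h + r = Δ.
Airy balance ρ_c h = (ρ_m − ρ_c) r gives r = h ρ_c/(ρ_m − ρ_c), so h (1 + ρ_c/(ρ_m − ρ_c)) = Δ, i.e. h = Δ (ρ_m − ρ_c)/ρ_m.
h = 19.6 km × 470/3310 = 2.78 km.

2.78 km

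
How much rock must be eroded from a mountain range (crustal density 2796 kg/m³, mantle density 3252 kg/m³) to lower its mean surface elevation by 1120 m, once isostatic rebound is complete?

Net drop Δ = e − u = e − e ρ_c/ρ_m = e (ρ_m − ρ_c)/ρ_m.
e = Δ ρ_m/(ρ_m − ρ_c) = 1120 m × 3252/456 = 7990 m.

7990 m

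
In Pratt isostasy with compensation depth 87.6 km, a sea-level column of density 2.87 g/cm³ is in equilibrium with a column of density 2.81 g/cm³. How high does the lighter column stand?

1.87 km

ρ_ref D = ρ (D + h) → h = D (ρ_ref − ρ)/ρ.
h = 87.6 km × (2.87 − 2.81)/2.81 = 1.87 km.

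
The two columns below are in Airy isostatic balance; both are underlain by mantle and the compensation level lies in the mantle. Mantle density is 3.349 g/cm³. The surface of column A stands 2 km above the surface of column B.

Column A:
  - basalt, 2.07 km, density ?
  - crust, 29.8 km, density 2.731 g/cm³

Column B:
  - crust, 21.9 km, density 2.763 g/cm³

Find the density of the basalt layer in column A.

2.81 g/cm³

Take the compensation level at the base of the deeper column (depth z_c below the surface of column A) and equate Σ ρ_i t_i down to z_c; mantle fills any gap and the z_c terms cancel.
Column A: 2.07×ρ + 29.8×2.731 + (z_c − 31.87)×3.349
Column B: 2×0 + 21.9×2.763 + (z_c − 2 − 21.9)×3.349
The z_c×3.349 term appears on both sides and cancels. Collect the known terms of each column as K = Σ(ρt)_known − 3.349 × (depth of known layers): K_A = 81.3838 − 3.349×31.87 = −25.34883; K_B = 60.5097 − 3.349×(2 + 21.9) = −19.5314.
Balance: K_A + 2.07×ρ = K_B, so ρ = (K_B − K_A)/2.07 = 5.81743/2.07 = 2.81 g/cm³.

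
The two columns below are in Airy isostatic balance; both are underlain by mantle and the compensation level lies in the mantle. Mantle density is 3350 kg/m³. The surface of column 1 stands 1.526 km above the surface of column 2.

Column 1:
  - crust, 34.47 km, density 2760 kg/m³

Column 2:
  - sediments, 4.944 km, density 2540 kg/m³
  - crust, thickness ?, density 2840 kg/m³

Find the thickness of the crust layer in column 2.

22 km

Take the compensation level at the base of the deeper column (depth z_c below the surface of column 1) and equate Σ ρ_i t_i down to z_c; mantle fills any gap and the z_c terms cancel.
Column 1: 34.47×2760 + (z_c − 34.47)×3350
Column 2: 1.526×0 + 4.944×2540 + x×2840 + (z_c − 1.526 − 4.944 − x)×3350
The z_c×3350 term appears on both sides and cancels. Collect the known terms of each column as K = Σ(ρt)_known − 3350 × (depth of known layers): K_1 = 95137.2 − 3350×34.47 = −20337.3; K_2 = 12557.76 − 3350×(1.526 + 4.944) = −9116.74.
Balance: K_1 = K_2 − x×(3350 − 2840), so x = (K_2 − K_1)/(3350 − 2840) = 11220.6/510 = 22 km.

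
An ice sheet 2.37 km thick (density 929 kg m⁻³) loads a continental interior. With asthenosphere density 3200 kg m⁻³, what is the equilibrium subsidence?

0.688 km

Isostatic balance requires: the ice load ρ_ice t is balanced by mantle displaced below, ρ_m s.
s = t ρ_ice / ρ_m = 2.37 km × 929/3200 = 0.688 km.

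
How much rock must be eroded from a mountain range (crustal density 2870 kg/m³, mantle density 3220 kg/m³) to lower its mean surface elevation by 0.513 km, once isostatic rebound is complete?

Net drop Δ = e − u = e − e ρ_c/ρ_m = e (ρ_m − ρ_c)/ρ_m.
e = Δ ρ_m/(ρ_m − ρ_c) = 0.513 km × 3220/350 = 4.72 km.

4.72 km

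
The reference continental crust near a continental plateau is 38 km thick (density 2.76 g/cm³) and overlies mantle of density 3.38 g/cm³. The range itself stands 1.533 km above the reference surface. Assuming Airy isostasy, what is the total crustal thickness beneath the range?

46.4 km

Root depth r = h ρ_c / (ρ_m − ρ_c) = 1.533 km × 2.76 / 0.62 = 6.824 km.
Total thickness = T + h + r = 38 km + 1.533 km + 6.824 km = 46.4 km.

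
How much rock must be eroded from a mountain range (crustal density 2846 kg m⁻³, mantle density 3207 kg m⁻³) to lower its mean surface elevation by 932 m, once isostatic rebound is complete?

8280 m

Net drop Δ = e − u = e − e ρ_c/ρ_m = e (ρ_m − ρ_c)/ρ_m.
e = Δ ρ_m/(ρ_m − ρ_c) = 932 m × 3207/361 = 8280 m.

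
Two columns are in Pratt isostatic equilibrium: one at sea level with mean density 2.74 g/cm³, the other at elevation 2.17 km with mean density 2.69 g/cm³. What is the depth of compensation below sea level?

117 km

ρ_ref D = ρ (D + h) → D (ρ_ref − ρ) = ρ h.
D = ρ h/(ρ_ref − ρ) = 2.69 × 2.17 km/(2.74 − 2.69) = 117 km.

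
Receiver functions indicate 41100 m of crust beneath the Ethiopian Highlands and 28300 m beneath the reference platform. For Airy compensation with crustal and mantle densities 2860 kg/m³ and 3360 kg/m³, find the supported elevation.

Excess crust Δ = 41100 m − 28300 m = 12800 m, split between elevation h and root r with h + r = Δ.
Airy balance ρ_c h = (ρ_m − ρ_c) r gives r = h ρ_c/(ρ_m − ρ_c), so h (1 + ρ_c/(ρ_m − ρ_c)) = Δ, i.e. h = Δ (ρ_m − ρ_c)/ρ_m.
h = 12800 m × 500/3360 = 1900 m.

1900 m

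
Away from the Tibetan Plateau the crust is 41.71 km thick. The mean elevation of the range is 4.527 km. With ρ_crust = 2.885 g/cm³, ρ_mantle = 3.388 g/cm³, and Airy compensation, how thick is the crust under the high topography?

72.2 km

Root depth r = h ρ_c / (ρ_m − ρ_c) = 4.527 km × 2.885 / 0.503 = 25.96 km.
Total thickness = T + h + r = 41.71 km + 4.527 km + 25.96 km = 72.2 km.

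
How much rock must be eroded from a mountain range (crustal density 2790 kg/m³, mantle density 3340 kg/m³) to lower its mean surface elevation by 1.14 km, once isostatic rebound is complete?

Net drop Δ = e − u = e − e ρ_c/ρ_m = e (ρ_m − ρ_c)/ρ_m.
e = Δ ρ_m/(ρ_m − ρ_c) = 1.14 km × 3340/550 = 6.92 km.

6.92 km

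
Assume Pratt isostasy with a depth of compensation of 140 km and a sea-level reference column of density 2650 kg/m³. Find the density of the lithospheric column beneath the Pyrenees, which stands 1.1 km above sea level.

Pratt balance: ρ_ref D = ρ (D + h).
ρ = ρ_ref D/(D + h) = 2650 × 140 km/(140 km + 1.1 km) = 2630 kg/m³.

2630 kg/m³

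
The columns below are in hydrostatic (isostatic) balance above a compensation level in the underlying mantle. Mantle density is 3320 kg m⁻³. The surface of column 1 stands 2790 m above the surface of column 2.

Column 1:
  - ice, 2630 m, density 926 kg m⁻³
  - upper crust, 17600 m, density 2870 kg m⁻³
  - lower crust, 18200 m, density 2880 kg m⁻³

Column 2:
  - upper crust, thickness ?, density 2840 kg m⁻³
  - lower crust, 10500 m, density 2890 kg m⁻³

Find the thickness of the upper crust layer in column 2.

17600 m

Take the compensation level at the base of the deeper column (depth z_c below the surface of column 1) and equate Σ ρ_i t_i down to z_c; mantle fills any gap and the z_c terms cancel.
Column 1: 2630×926 + 17600×2870 + 18200×2880 + (z_c − 38430)×3320
Column 2: 2790×0 + x×2840 + 10500×2890 + (z_c − 2790 − 10500 − x)×3320
The z_c×3320 term appears on both sides and cancels. Collect the known terms of each column as K = Σ(ρt)_known − 3320 × (depth of known layers): K_1 = 105363380 − 3320×38430 = −22224220; K_2 = 30345000 − 3320×(2790 + 10500) = −13777800.
Balance: K_1 = K_2 − x×(3320 − 2840), so x = (K_2 − K_1)/(3320 − 2840) = 8446420/480 = 17600 m.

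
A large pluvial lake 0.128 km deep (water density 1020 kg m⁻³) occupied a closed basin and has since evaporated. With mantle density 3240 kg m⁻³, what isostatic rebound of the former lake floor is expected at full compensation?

u = d ρ_w/ρ_m = 0.128 km × 1020/3240 = 0.0403 km.

0.0403 km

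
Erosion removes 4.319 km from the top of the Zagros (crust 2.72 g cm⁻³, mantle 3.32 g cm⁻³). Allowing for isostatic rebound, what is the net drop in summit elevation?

Rebound u = e ρ_c/ρ_m = 4.319 km × 2.72/3.32 = 3.538 km.
Net surface drop = e − u = 4.319 km − 3.538 km = e (ρ_m − ρ_c)/ρ_m = 0.781 km.

0.781 km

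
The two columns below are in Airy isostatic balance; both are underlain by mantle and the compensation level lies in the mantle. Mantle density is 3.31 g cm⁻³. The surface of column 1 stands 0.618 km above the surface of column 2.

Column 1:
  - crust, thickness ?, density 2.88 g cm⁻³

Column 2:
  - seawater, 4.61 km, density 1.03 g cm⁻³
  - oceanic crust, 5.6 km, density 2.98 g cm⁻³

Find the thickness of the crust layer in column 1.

Take the compensation level at the base of the deeper column (depth z_c below the surface of column 1) and equate Σ ρ_i t_i down to z_c; mantle fills any gap and the z_c terms cancel.
Column 1: x×2.88 + (z_c − 0 − x)×3.31
Column 2: 0.618×0 + 4.61×1.03 + 5.6×2.98 + (z_c − 0.618 − 10.21)×3.31
The z_c×3.31 term appears on both sides and cancels. Collect the known terms of each column as K = Σ(ρt)_known − 3.31 × (depth of known layers): K_1 = 0 − 3.31×0 = 0; K_2 = 21.4363 − 3.31×(0.618 + 10.21) = −14.40438.
Balance: K_1 − x×(3.31 − 2.88) = K_2, so x = (K_1 − K_2)/(3.31 − 2.88) = 14.4044/0.43 = 33.5 km.

33.5 km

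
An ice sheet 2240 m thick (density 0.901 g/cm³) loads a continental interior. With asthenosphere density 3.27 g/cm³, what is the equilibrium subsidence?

In Airy isostatic equilibrium: the ice load ρ_ice t is balanced by mantle displaced below, ρ_m s.
s = t ρ_ice / ρ_m = 2240 m × 0.901/3.27 = 617 m.

617 m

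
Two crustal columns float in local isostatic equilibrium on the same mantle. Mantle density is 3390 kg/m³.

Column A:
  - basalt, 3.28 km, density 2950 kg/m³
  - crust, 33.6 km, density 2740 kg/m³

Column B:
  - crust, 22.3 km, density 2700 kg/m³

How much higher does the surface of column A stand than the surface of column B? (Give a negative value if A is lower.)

2.33 km

For any compensation level in the mantle, the mantle terms cancel and isostasy reduces to e = (Σt_A − Σt_B) − (Σ(ρt)_A − Σ(ρt)_B) / ρ_m.
Σt_A = 36.88 km; Σt_B = 22.3 km; Σ(ρt)_A = 101740; Σ(ρt)_B = 60210 (in km·kg/m³).
e = (36.88 − 22.3) − (101740 − 60210) / 3390 = 2.33 km.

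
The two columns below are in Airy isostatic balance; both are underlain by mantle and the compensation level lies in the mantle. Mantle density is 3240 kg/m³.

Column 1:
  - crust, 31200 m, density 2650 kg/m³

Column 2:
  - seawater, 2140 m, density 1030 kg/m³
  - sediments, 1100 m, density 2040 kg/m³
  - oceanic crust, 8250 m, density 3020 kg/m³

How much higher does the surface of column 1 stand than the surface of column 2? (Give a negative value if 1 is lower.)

3250 m

For any compensation level in the mantle, the mantle terms cancel and isostasy reduces to e = (Σt_1 − Σt_2) − (Σ(ρt)_1 − Σ(ρt)_2) / ρ_m.
Σt_1 = 31200 m; Σt_2 = 11490 m; Σ(ρt)_1 = 82680000; Σ(ρt)_2 = 29363200 (in m·kg/m³).
e = (31200 − 11490) − (82680000 − 29363200) / 3240 = 3250 m.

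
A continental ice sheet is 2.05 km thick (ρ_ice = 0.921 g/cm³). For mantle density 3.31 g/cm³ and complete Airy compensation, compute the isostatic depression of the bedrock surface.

In Airy isostatic equilibrium: the ice load ρ_ice t is balanced by mantle displaced below, ρ_m s.
s = t ρ_ice / ρ_m = 2.05 km × 0.921/3.31 = 0.57 km.

0.57 km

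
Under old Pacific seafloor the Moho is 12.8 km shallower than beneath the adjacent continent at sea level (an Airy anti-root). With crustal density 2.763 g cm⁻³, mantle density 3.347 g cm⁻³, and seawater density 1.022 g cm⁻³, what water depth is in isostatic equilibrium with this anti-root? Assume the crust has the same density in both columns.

4.29 km

Replacing a thickness d of crust by seawater at the top must be balanced by replacing crust with mantle at the base: d (ρ_c − ρ_w) = a (ρ_m − ρ_c).
d = a (ρ_m − ρ_c)/(ρ_c − ρ_w) = 12.8 km × 0.584/1.741 = 4.29 km.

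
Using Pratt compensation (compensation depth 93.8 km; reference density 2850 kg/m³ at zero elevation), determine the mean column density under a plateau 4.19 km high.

2730 kg/m³

Pratt balance: ρ_ref D = ρ (D + h).
ρ = ρ_ref D/(D + h) = 2850 × 93.8 km/(93.8 km + 4.19 km) = 2730 kg/m³.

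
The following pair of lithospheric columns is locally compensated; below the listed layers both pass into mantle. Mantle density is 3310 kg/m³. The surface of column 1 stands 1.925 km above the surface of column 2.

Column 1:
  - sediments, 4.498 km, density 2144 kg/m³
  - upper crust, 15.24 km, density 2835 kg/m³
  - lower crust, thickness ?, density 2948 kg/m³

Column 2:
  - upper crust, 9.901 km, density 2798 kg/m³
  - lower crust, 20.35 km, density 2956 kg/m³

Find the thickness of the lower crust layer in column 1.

Take the compensation level at the base of the deeper column (depth z_c below the surface of column 1) and equate Σ ρ_i t_i down to z_c; mantle fills any gap and the z_c terms cancel.
Column 1: 4.498×2144 + 15.24×2835 + x×2948 + (z_c − 19.738 − x)×3310
Column 2: 1.925×0 + 9.901×2798 + 20.35×2956 + (z_c − 1.925 − 30.251)×3310
The z_c×3310 term appears on both sides and cancels. Collect the known terms of each column as K = Σ(ρt)_known − 3310 × (depth of known layers): K_1 = 52849.112 − 3310×19.738 = −12483.668; K_2 = 87857.598 − 3310×(1.925 + 30.251) = −18644.962.
Balance: K_1 − x×(3310 − 2948) = K_2, so x = (K_1 − K_2)/(3310 − 2948) = 6161.29/362 = 17 km.

17 km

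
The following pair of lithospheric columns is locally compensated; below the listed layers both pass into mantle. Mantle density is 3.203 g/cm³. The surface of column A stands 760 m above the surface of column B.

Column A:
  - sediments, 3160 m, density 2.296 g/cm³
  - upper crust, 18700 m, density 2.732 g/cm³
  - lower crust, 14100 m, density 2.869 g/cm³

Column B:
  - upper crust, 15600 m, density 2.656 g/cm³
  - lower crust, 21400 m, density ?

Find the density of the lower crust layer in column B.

2.95 g/cm³

Take the compensation level at the base of the deeper column (depth z_c below the surface of column A) and equate Σ ρ_i t_i down to z_c; mantle fills any gap and the z_c terms cancel.
Column A: 3160×2.296 + 18700×2.732 + 14100×2.869 + (z_c − 35960)×3.203
Column B: 760×0 + 15600×2.656 + 21400×ρ + (z_c − 760 − 37000)×3.203
The z_c×3.203 term appears on both sides and cancels. Collect the known terms of each column as K = Σ(ρt)_known − 3.203 × (depth of known layers): K_A = 98796.66 − 3.203×35960 = −16383.22; K_B = 41433.6 − 3.203×(760 + 37000) = −79511.68.
Balance: K_A = K_B + 21400×ρ, so ρ = (K_A − K_B)/21400 = 63128.5/21400 = 2.95 g/cm³.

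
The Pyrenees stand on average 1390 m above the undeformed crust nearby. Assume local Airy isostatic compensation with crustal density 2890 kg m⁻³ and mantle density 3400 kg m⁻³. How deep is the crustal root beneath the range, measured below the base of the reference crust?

7880 m

By Archimedes' principle applied to the lithosphere: the weight of the topography is balanced by the buoyancy of the root, ρ_c h = (ρ_m − ρ_c) r.
r = h · ρ_c / (ρ_m − ρ_c) = 1390 m × 2890 / (3400 − 2890) = 7880 m.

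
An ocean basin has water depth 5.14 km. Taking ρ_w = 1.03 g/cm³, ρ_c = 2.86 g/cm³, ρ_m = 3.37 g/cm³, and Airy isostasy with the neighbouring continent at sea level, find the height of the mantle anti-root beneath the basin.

18.4 km

By Archimedes' principle applied to the lithosphere: replacing crust with seawater at the top is compensated by replacing crust with mantle at the base: d (ρ_c − ρ_w) = a (ρ_m − ρ_c).
a = d (ρ_c − ρ_w)/(ρ_m − ρ_c) = 5.14 km × 1.83/0.51 = 18.4 km.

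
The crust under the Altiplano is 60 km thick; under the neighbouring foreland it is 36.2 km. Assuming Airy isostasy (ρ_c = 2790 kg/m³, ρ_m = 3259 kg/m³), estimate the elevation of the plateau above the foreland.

Excess crust Δ = 60 km − 36.2 km = 23.8 km, split between elevation h and root r with h + r = Δ.
Airy balance ρ_c h = (ρ_m − ρ_c) r gives r = h ρ_c/(ρ_m − ρ_c), so h (1 + ρ_c/(ρ_m − ρ_c)) = Δ, i.e. h = Δ (ρ_m − ρ_c)/ρ_m.
h = 23.8 km × 469/3259 = 3.43 km.

3.43 km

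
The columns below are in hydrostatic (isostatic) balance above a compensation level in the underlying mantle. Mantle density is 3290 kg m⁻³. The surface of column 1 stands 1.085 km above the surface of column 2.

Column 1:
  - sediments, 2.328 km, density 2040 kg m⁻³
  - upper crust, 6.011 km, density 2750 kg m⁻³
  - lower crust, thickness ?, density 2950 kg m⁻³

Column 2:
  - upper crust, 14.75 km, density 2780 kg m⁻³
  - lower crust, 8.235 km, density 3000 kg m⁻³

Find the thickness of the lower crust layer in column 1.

21.5 km

Take the compensation level at the base of the deeper column (depth z_c below the surface of column 1) and equate Σ ρ_i t_i down to z_c; mantle fills any gap and the z_c terms cancel.
Column 1: 2.328×2040 + 6.011×2750 + x×2950 + (z_c − 8.339 − x)×3290
Column 2: 1.085×0 + 14.75×2780 + 8.235×3000 + (z_c − 1.085 − 22.985)×3290
The z_c×3290 term appears on both sides and cancels. Collect the known terms of each column as K = Σ(ρt)_known − 3290 × (depth of known layers): K_1 = 21279.37 − 3290×8.339 = −6155.94; K_2 = 65710 − 3290×(1.085 + 22.985) = −13480.3.
Balance: K_1 − x×(3290 − 2950) = K_2, so x = (K_1 − K_2)/(3290 − 2950) = 7324.36/340 = 21.5 km.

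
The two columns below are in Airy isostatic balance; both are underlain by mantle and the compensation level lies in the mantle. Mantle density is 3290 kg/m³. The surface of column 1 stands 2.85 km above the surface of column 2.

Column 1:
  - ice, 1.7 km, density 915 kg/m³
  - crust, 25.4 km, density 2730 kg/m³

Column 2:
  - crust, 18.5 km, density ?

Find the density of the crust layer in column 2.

Take the compensation level at the base of the deeper column (depth z_c below the surface of column 1) and equate Σ ρ_i t_i down to z_c; mantle fills any gap and the z_c terms cancel.
Column 1: 1.7×915 + 25.4×2730 + (z_c − 27.1)×3290
Column 2: 2.85×0 + 18.5×ρ + (z_c − 2.85 − 18.5)×3290
The z_c×3290 term appears on both sides and cancels. Collect the known terms of each column as K = Σ(ρt)_known − 3290 × (depth of known layers): K_1 = 70897.5 − 3290×27.1 = −18261.5; K_2 = 0 − 3290×(2.85 + 18.5) = −70241.5.
Balance: K_1 = K_2 + 18.5×ρ, so ρ = (K_1 − K_2)/18.5 = 51980/18.5 = 2810 kg/m³.

2810 kg/m³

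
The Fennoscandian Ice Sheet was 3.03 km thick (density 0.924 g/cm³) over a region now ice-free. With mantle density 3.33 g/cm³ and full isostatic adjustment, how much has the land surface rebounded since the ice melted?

Removing the load lets mantle flow back in; uplift u satisfies ρ_ice t = ρ_m u.
u = t ρ_ice/ρ_m = 3.03 km × 0.924/3.33 = 0.841 km.

0.841 km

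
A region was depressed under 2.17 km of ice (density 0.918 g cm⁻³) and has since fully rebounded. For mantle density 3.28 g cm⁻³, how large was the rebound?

Removing the load lets mantle flow back in; uplift u satisfies ρ_ice t = ρ_m u.
u = t ρ_ice/ρ_m = 2.17 km × 0.918/3.28 = 0.607 km.

0.607 km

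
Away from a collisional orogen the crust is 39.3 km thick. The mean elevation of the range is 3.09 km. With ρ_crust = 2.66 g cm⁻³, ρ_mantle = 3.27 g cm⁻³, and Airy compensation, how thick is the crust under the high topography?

55.9 km

Root depth r = h ρ_c / (ρ_m − ρ_c) = 3.09 km × 2.66 / 0.61 = 13.47 km.
Total thickness = T + h + r = 39.3 km + 3.09 km + 13.47 km = 55.9 km.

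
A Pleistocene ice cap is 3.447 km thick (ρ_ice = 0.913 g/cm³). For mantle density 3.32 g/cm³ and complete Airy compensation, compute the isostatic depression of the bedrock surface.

For local isostatic compensation: the ice load ρ_ice t is balanced by mantle displaced below, ρ_m s.
s = t ρ_ice / ρ_m = 3.447 km × 0.913/3.32 = 0.948 km.

0.948 km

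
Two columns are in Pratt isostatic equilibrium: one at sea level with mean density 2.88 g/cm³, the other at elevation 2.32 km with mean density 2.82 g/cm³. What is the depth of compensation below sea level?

ρ_ref D = ρ (D + h) → D (ρ_ref − ρ) = ρ h.
D = ρ h/(ρ_ref − ρ) = 2.82 × 2.32 km/(2.88 − 2.82) = 109 km.

109 km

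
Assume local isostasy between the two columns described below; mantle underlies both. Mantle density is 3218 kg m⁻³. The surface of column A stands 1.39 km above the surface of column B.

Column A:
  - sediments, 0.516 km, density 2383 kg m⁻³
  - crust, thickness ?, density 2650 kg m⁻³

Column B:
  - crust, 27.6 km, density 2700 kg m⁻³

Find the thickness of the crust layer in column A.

32.3 km

Take the compensation level at the base of the deeper column (depth z_c below the surface of column A) and equate Σ ρ_i t_i down to z_c; mantle fills any gap and the z_c terms cancel.
Column A: 0.516×2383 + x×2650 + (z_c − 0.516 − x)×3218
Column B: 1.39×0 + 27.6×2700 + (z_c − 1.39 − 27.6)×3218
The z_c×3218 term appears on both sides and cancels. Collect the known terms of each column as K = Σ(ρt)_known − 3218 × (depth of known layers): K_A = 1229.628 − 3218×0.516 = −430.86; K_B = 74520 − 3218×(1.39 + 27.6) = −18769.82.
Balance: K_A − x×(3218 − 2650) = K_B, so x = (K_A − K_B)/(3218 − 2650) = 18339/568 = 32.3 km.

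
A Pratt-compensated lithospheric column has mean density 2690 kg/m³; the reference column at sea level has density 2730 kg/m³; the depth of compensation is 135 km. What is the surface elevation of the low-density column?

2.01 km

ρ_ref D = ρ (D + h) → h = D (ρ_ref − ρ)/ρ.
h = 135 km × (2730 − 2690)/2690 = 2.01 km.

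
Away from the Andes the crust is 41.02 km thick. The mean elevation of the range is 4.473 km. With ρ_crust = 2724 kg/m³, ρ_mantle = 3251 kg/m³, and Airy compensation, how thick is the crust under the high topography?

68.6 km

Root depth r = h ρ_c / (ρ_m − ρ_c) = 4.473 km × 2724 / 527 = 23.12 km.
Total thickness = T + h + r = 41.02 km + 4.473 km + 23.12 km = 68.6 km.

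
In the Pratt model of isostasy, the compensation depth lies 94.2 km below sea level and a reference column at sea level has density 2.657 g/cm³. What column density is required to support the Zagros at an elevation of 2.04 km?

2.6 g/cm³

Pratt balance: ρ_ref D = ρ (D + h).
ρ = ρ_ref D/(D + h) = 2.657 × 94.2 km/(94.2 km + 2.04 km) = 2.6 g/cm³.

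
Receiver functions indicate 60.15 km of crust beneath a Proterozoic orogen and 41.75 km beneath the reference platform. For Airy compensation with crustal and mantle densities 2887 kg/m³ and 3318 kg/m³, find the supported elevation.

2.39 km

Excess crust Δ = 60.15 km − 41.75 km = 18.4 km, split between elevation h and root r with h + r = Δ.
Airy balance ρ_c h = (ρ_m − ρ_c) r gives r = h ρ_c/(ρ_m − ρ_c), so h (1 + ρ_c/(ρ_m − ρ_c)) = Δ, i.e. h = Δ (ρ_m − ρ_c)/ρ_m.
h = 18.4 km × 431/3318 = 2.39 km.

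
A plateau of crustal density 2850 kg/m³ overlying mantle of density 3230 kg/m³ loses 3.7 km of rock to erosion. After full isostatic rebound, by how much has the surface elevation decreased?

0.435 km

Rebound u = e ρ_c/ρ_m = 3.7 km × 2850/3230 = 3.265 km.
Net surface drop = e − u = 3.7 km − 3.265 km = e (ρ_m − ρ_c)/ρ_m = 0.435 km.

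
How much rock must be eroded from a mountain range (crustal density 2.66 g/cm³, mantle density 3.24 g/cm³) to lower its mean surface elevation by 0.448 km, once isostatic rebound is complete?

Net drop Δ = e − u = e − e ρ_c/ρ_m = e (ρ_m − ρ_c)/ρ_m.
e = Δ ρ_m/(ρ_m − ρ_c) = 0.448 km × 3.24/0.58 = 2.5 km.

2.5 km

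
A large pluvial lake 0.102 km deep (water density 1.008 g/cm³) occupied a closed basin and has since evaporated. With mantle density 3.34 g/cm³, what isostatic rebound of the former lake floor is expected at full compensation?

u = d ρ_w/ρ_m = 0.102 km × 1.008/3.34 = 0.0308 km.

0.0308 km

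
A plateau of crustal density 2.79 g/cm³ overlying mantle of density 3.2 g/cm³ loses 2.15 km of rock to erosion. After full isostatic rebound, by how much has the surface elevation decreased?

0.275 km

Rebound u = e ρ_c/ρ_m = 2.15 km × 2.79/3.2 = 1.875 km.
Net surface drop = e − u = 2.15 km − 1.875 km = e (ρ_m − ρ_c)/ρ_m = 0.275 km.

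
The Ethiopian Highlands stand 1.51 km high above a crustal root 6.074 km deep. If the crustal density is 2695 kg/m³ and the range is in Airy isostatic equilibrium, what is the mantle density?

3360 kg/m³

Airy balance: ρ_c h = (ρ_m − ρ_c) r → ρ_m = ρ_c (1 + h/r).
ρ_m = 2695 × (1 + 1.51 km/6.074 km) = 3360 kg/m³.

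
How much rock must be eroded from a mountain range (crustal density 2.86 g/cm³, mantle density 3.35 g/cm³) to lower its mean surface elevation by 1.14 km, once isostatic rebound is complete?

Net drop Δ = e − u = e − e ρ_c/ρ_m = e (ρ_m − ρ_c)/ρ_m.
e = Δ ρ_m/(ρ_m − ρ_c) = 1.14 km × 3.35/0.49 = 7.79 km.

7.79 km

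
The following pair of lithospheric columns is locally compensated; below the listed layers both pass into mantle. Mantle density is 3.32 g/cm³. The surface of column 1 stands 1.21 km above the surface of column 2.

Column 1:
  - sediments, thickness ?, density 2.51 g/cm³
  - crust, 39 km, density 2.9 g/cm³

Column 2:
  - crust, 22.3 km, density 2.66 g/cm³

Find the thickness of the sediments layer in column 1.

2.91 km

Take the compensation level at the base of the deeper column (depth z_c below the surface of column 1) and equate Σ ρ_i t_i down to z_c; mantle fills any gap and the z_c terms cancel.
Column 1: x×2.51 + 39×2.9 + (z_c − 39 − x)×3.32
Column 2: 1.21×0 + 22.3×2.66 + (z_c − 1.21 − 22.3)×3.32
The z_c×3.32 term appears on both sides and cancels. Collect the known terms of each column as K = Σ(ρt)_known − 3.32 × (depth of known layers): K_1 = 113.1 − 3.32×39 = −16.38; K_2 = 59.318 − 3.32×(1.21 + 22.3) = −18.7352.
Balance: K_1 − x×(3.32 − 2.51) = K_2, so x = (K_1 − K_2)/(3.32 − 2.51) = 2.3552/0.81 = 2.91 km.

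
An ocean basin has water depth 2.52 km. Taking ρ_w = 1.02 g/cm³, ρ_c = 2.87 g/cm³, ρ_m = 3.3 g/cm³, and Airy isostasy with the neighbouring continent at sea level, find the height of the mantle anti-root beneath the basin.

In Airy isostatic equilibrium: replacing crust with seawater at the top is compensated by replacing crust with mantle at the base: d (ρ_c − ρ_w) = a (ρ_m − ρ_c).
a = d (ρ_c − ρ_w)/(ρ_m − ρ_c) = 2.52 km × 1.85/0.43 = 10.8 km.

10.8 km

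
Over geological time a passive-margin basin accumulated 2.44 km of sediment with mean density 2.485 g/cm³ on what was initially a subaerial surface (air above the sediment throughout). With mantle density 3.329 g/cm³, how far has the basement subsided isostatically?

1.82 km

Subaerial load: s = t ρ_sed / ρ_m = 2.44 km × 2.485/3.329 = 1.82 km.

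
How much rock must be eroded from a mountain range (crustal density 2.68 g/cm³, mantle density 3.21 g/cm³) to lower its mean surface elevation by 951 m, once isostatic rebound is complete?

Net drop Δ = e − u = e − e ρ_c/ρ_m = e (ρ_m − ρ_c)/ρ_m.
e = Δ ρ_m/(ρ_m − ρ_c) = 951 m × 3.21/0.53 = 5760 m.

5760 m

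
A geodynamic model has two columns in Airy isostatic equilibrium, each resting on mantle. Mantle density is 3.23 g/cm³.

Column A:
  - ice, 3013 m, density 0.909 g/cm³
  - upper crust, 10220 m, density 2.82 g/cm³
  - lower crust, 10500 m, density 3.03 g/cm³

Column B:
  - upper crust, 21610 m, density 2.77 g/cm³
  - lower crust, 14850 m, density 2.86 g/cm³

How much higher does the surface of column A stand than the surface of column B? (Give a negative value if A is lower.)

−666 m

For any compensation level in the mantle, the mantle terms cancel and isostasy reduces to e = (Σt_A − Σt_B) − (Σ(ρt)_A − Σ(ρt)_B) / ρ_m.
Σt_A = 23733 m; Σt_B = 36460 m; Σ(ρt)_A = 63374.217; Σ(ρt)_B = 102330.7 (in m·g/cm³).
e = (23733 − 36460) − (63374.217 − 102330.7) / 3.23 = −666 m.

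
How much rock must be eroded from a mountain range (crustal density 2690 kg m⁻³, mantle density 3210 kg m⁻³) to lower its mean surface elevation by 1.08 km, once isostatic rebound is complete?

Net drop Δ = e − u = e − e ρ_c/ρ_m = e (ρ_m − ρ_c)/ρ_m.
e = Δ ρ_m/(ρ_m − ρ_c) = 1.08 km × 3210/520 = 6.67 km.

6.67 km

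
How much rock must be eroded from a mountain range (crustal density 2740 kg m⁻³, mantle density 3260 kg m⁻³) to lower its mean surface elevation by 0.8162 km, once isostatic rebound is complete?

5.12 km

Net drop Δ = e − u = e − e ρ_c/ρ_m = e (ρ_m − ρ_c)/ρ_m.
e = Δ ρ_m/(ρ_m − ρ_c) = 0.8162 km × 3260/520 = 5.12 km.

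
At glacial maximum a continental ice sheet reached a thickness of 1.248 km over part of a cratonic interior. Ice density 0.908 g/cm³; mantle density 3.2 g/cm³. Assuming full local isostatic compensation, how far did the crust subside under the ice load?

0.354 km

Isostatic balance requires: the ice load ρ_ice t is balanced by mantle displaced below, ρ_m s.
s = t ρ_ice / ρ_m = 1.248 km × 0.908/3.2 = 0.354 km.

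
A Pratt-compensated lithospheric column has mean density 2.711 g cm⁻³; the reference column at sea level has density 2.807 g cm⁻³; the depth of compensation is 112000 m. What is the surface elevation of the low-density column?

ρ_ref D = ρ (D + h) → h = D (ρ_ref − ρ)/ρ.
h = 112000 m × (2.807 − 2.711)/2.711 = 3970 m.

3970 m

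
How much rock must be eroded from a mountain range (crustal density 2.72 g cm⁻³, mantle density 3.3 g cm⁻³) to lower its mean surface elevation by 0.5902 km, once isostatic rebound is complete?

Net drop Δ = e − u = e − e ρ_c/ρ_m = e (ρ_m − ρ_c)/ρ_m.
e = Δ ρ_m/(ρ_m − ρ_c) = 0.5902 km × 3.3/0.58 = 3.36 km.

3.36 km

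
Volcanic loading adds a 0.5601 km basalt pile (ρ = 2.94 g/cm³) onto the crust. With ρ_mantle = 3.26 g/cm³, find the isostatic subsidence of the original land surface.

0.505 km

Subaerial loading: s = t ρ_load / ρ_m.
s = 0.5601 km × 2.94/3.26 = 0.505 km.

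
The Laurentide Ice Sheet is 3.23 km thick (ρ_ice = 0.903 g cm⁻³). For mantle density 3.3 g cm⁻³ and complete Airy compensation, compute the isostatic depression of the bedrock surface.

0.884 km

In Airy isostatic equilibrium: the ice load ρ_ice t is balanced by mantle displaced below, ρ_m s.
s = t ρ_ice / ρ_m = 3.23 km × 0.903/3.3 = 0.884 km.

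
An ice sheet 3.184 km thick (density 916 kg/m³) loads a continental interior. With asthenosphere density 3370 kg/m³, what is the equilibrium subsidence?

Balancing pressure at the compensation depth: the ice load ρ_ice t is balanced by mantle displaced below, ρ_m s.
s = t ρ_ice / ρ_m = 3.184 km × 916/3370 = 0.865 km.

0.865 km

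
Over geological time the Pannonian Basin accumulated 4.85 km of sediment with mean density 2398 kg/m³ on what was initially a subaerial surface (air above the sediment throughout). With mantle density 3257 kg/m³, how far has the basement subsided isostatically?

Subaerial load: s = t ρ_sed / ρ_m = 4.85 km × 2398/3257 = 3.57 km.

3.57 km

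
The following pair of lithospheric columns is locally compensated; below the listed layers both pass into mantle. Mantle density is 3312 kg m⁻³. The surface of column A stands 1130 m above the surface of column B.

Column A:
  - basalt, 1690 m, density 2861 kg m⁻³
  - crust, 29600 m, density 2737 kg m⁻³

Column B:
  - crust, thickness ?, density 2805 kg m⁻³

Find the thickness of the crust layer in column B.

27700 m

Take the compensation level at the base of the deeper column (depth z_c below the surface of column A) and equate Σ ρ_i t_i down to z_c; mantle fills any gap and the z_c terms cancel.
Column A: 1690×2861 + 29600×2737 + (z_c − 31290)×3312
Column B: 1130×0 + x×2805 + (z_c − 1130 − 0 − x)×3312
The z_c×3312 term appears on both sides and cancels. Collect the known terms of each column as K = Σ(ρt)_known − 3312 × (depth of known layers): K_A = 85850290 − 3312×31290 = −17782190; K_B = 0 − 3312×(1130 + 0) = −3742560.
Balance: K_A = K_B − x×(3312 − 2805), so x = (K_B − K_A)/(3312 − 2805) = 14039600/507 = 27700 m.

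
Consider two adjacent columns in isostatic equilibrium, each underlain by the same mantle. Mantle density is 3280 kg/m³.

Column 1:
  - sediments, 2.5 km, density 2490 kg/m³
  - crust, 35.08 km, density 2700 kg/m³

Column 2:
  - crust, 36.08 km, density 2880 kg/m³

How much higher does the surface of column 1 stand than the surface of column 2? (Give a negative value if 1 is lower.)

2.41 km

For any compensation level in the mantle, the mantle terms cancel and isostasy reduces to e = (Σt_1 − Σt_2) − (Σ(ρt)_1 − Σ(ρt)_2) / ρ_m.
Σt_1 = 37.58 km; Σt_2 = 36.08 km; Σ(ρt)_1 = 100941; Σ(ρt)_2 = 103910.4 (in km·kg/m³).
e = (37.58 − 36.08) − (100941 − 103910.4) / 3280 = 2.41 km.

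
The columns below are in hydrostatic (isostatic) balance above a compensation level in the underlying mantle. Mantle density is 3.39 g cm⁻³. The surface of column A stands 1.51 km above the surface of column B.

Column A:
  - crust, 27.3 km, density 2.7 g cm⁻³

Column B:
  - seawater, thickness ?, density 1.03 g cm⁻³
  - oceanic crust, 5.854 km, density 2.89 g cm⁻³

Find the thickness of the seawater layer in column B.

4.57 km

Take the compensation level at the base of the deeper column (depth z_c below the surface of column A) and equate Σ ρ_i t_i down to z_c; mantle fills any gap and the z_c terms cancel.
Column A: 27.3×2.7 + (z_c − 27.3)×3.39
Column B: 1.51×0 + x×1.03 + 5.854×2.89 + (z_c − 1.51 − 5.854 − x)×3.39
The z_c×3.39 term appears on both sides and cancels. Collect the known terms of each column as K = Σ(ρt)_known − 3.39 × (depth of known layers): K_A = 73.71 − 3.39×27.3 = −18.837; K_B = 16.91806 − 3.39×(1.51 + 5.854) = −8.0459.
Balance: K_A = K_B − x×(3.39 − 1.03), so x = (K_B − K_A)/(3.39 − 1.03) = 10.7911/2.36 = 4.57 km.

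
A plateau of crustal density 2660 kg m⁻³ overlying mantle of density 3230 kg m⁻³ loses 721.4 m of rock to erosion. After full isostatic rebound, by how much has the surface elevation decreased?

Rebound u = e ρ_c/ρ_m = 721.4 m × 2660/3230 = 594.1 m.
Net surface drop = e − u = 721.4 m − 594.1 m = e (ρ_m − ρ_c)/ρ_m = 127 m.

127 m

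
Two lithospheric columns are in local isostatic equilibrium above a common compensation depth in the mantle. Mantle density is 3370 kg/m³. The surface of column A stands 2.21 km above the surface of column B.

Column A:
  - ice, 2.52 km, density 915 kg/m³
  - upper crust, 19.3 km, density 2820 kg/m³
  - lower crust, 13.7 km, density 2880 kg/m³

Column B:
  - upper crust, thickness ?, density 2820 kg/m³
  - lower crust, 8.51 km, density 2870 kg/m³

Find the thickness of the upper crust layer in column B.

Take the compensation level at the base of the deeper column (depth z_c below the surface of column A) and equate Σ ρ_i t_i down to z_c; mantle fills any gap and the z_c terms cancel.
Column A: 2.52×915 + 19.3×2820 + 13.7×2880 + (z_c − 35.52)×3370
Column B: 2.21×0 + x×2820 + 8.51×2870 + (z_c − 2.21 − 8.51 − x)×3370
The z_c×3370 term appears on both sides and cancels. Collect the known terms of each column as K = Σ(ρt)_known − 3370 × (depth of known layers): K_A = 96187.8 − 3370×35.52 = −23514.6; K_B = 24423.7 − 3370×(2.21 + 8.51) = −11702.7.
Balance: K_A = K_B − x×(3370 − 2820), so x = (K_B − K_A)/(3370 − 2820) = 11811.9/550 = 21.5 km.

21.5 km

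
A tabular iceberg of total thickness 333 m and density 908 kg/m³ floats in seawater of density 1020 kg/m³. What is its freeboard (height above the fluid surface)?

Floating equilibrium: submerged depth d = t ρ_obj/ρ_fluid = 333 m × 908/1020 = 296.4 m.
Freeboard = t − d = 333 m − 296.4 m = 36.6 m.

36.6 m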